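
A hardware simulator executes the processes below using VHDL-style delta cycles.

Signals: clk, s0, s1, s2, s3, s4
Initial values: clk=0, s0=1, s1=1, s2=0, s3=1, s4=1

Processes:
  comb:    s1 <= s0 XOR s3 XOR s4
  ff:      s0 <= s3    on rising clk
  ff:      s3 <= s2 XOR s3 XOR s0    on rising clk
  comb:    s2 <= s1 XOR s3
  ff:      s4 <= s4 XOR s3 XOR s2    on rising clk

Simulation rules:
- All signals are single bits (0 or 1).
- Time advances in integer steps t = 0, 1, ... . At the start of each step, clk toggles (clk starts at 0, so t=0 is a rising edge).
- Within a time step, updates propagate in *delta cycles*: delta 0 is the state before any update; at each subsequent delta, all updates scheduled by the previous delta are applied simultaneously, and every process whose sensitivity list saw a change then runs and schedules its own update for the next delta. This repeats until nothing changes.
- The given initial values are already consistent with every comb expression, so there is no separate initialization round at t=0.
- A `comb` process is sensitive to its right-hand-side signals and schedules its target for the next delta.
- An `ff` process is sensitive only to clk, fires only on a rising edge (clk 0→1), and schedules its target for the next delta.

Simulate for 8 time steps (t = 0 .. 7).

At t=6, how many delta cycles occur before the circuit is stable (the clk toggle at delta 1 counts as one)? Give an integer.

2

t=0 Δ0: s3=1 s2=0 s4=1 clk=0 s1=1 s0=1
  Δ1: clk:0→1
  Δ2: s3:1→0, s4:1→0
  Δ3: s2:0→1
  (3Δ to stable)
t=1 Δ0: s3=0 s2=1 s4=0 clk=1 s1=1 s0=1
  Δ1: clk:1→0
  (1Δ to stable)
t=2 Δ0: s3=0 s2=1 s4=0 clk=0 s1=1 s0=1
  Δ1: clk:0→1
  Δ2: s4:0→1, s0:1→0
  (2Δ to stable)
t=3 Δ0: s3=0 s2=1 s4=1 clk=1 s1=1 s0=0
  Δ1: clk:1→0
  (1Δ to stable)
t=4 Δ0: s3=0 s2=1 s4=1 clk=0 s1=1 s0=0
  Δ1: clk:0→1
  Δ2: s3:0→1, s4:1→0
  Δ3: s2:1→0
  (3Δ to stable)
t=5 Δ0: s3=1 s2=0 s4=0 clk=1 s1=1 s0=0
  Δ1: clk:1→0
  (1Δ to stable)
t=6 Δ0: s3=1 s2=0 s4=0 clk=0 s1=1 s0=0
  Δ1: clk:0→1
  Δ2: s4:0→1, s0:0→1
  (2Δ to stable)
t=7 Δ0: s3=1 s2=0 s4=1 clk=1 s1=1 s0=1
  Δ1: clk:1→0
  (1Δ to stable)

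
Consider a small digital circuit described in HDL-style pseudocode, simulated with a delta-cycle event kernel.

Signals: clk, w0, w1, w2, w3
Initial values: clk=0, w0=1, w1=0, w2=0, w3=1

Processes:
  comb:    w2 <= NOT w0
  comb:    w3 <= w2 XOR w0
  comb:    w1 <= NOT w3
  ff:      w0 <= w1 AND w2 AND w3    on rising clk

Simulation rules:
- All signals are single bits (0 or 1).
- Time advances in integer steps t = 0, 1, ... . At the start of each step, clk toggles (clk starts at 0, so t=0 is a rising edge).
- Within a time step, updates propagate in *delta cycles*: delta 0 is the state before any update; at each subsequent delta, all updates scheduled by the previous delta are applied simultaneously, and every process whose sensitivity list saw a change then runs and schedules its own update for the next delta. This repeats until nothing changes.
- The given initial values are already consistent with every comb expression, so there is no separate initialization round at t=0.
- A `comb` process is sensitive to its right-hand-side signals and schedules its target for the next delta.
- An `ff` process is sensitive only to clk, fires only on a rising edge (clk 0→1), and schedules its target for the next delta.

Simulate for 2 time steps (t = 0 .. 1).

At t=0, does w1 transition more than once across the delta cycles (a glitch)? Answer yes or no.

t0.Δ0 w2=0 clk=0 w1=0 w0=1 w3=1
t0.Δ1 w2=0 clk=1 w1=0 w0=1 w3=1
t0.Δ2 w2=0 clk=1 w1=0 w0=0 w3=1
t0.Δ3 w2=1 clk=1 w1=0 w0=0 w3=0
t0.Δ4 w2=1 clk=1 w1=1 w0=0 w3=1
t0.Δ5 w2=1 clk=1 w1=0 w0=0 w3=1
t1.Δ0 w2=1 clk=1 w1=0 w0=0 w3=1
t1.Δ1 w2=1 clk=0 w1=0 w0=0 w3=1

yes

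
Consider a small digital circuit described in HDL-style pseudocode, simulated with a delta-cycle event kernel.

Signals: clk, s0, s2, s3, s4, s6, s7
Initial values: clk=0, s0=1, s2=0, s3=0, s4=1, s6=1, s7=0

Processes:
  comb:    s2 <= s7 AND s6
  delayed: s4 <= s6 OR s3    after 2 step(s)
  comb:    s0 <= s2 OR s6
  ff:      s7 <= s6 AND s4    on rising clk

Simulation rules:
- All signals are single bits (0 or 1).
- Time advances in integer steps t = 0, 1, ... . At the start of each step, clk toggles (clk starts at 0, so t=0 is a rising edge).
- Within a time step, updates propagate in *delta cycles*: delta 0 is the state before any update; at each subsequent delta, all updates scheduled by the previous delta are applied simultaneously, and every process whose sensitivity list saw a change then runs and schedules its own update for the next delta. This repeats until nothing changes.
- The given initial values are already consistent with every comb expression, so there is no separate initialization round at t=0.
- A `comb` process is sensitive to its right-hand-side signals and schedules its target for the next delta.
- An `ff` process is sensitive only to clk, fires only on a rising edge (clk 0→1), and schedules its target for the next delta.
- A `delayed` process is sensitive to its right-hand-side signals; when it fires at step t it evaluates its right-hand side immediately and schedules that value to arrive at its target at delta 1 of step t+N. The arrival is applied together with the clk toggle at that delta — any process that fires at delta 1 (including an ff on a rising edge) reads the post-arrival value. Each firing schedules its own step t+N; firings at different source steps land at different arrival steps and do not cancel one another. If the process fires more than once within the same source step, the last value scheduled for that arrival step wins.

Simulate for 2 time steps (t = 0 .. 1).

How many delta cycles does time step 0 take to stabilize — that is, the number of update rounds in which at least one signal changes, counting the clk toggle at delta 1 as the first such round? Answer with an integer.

[bits: s6,clk,s2,s0,s4,s3,s7]
t=0: Δ0=1001100 Δ1=1101100 Δ2=1101101 Δ3=1111101 | 3Δ
t=1: Δ0=1111101 Δ1=1011101 | 1Δ

3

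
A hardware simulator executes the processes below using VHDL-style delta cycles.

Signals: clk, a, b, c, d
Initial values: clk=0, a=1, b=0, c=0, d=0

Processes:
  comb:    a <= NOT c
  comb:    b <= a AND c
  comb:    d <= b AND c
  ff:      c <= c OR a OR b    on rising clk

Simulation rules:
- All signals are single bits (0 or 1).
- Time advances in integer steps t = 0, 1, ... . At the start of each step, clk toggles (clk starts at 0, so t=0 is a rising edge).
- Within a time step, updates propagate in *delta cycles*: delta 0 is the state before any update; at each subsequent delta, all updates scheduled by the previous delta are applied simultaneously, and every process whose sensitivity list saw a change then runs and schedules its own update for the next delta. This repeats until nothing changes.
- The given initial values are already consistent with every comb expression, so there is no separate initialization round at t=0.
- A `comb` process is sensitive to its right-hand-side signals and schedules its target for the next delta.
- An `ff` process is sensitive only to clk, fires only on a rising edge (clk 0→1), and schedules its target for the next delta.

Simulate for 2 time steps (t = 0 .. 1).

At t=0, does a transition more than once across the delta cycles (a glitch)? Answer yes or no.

no

t=0 Δ0: d=0 b=0 clk=0 c=0 a=1
  Δ1: clk:0→1
  Δ2: c:0→1
  Δ3: b:0→1, a:1→0
  Δ4: d:0→1, b:1→0
  Δ5: d:1→0
  (5Δ to stable)
t=1 Δ0: d=0 b=0 clk=1 c=1 a=0
  Δ1: clk:1→0
  (1Δ to stable)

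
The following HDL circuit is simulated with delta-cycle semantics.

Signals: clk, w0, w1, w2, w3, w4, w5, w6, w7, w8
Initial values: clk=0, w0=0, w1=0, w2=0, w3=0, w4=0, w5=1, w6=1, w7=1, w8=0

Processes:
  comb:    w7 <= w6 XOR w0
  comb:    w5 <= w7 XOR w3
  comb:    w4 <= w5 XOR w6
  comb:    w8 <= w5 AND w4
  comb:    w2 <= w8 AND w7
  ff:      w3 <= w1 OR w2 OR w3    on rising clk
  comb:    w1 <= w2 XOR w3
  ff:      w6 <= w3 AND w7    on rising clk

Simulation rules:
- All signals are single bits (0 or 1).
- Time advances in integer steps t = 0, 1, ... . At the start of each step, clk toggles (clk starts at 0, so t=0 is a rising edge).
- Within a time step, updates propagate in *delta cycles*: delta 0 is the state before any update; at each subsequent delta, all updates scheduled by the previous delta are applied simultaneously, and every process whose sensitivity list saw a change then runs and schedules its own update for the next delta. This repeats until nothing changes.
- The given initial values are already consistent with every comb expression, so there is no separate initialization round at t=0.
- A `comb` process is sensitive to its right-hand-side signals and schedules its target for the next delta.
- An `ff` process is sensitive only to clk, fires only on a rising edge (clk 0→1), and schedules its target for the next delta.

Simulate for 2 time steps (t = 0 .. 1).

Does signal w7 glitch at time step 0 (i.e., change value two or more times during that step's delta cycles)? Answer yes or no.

no

[bits: w2,w5,w3,w7,w0,clk,w1,w8,w4,w6]
t=0: Δ0=0101000001 Δ1=0101010001 Δ2=0101010000 Δ3=0100010010 Δ4=0000010110 Δ5=0000010000 | 5Δ
t=1: Δ0=0000010000 Δ1=0000000000 | 1Δ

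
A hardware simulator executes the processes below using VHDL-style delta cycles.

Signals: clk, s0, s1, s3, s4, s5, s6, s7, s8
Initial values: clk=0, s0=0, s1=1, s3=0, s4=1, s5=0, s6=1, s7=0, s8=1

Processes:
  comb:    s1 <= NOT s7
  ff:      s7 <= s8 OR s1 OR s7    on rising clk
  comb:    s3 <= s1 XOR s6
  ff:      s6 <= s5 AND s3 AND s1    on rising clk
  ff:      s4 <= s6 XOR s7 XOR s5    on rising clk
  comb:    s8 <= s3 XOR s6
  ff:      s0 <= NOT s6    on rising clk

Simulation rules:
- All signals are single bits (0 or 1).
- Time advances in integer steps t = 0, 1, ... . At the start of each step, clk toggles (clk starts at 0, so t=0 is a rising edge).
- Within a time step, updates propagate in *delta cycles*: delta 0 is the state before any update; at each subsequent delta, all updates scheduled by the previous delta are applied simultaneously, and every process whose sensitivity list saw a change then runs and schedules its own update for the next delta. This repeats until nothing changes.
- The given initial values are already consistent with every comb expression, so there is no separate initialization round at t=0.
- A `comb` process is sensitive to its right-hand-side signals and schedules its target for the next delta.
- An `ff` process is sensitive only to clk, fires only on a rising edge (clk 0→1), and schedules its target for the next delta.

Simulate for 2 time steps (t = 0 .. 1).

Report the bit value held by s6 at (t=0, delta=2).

0

t0.Δ0 s6=1 s0=0 s7=0 s3=0 s8=1 clk=0 s5=0 s4=1 s1=1
t0.Δ1 s6=1 s0=0 s7=0 s3=0 s8=1 clk=1 s5=0 s4=1 s1=1
t0.Δ2 s6=0 s0=0 s7=1 s3=0 s8=1 clk=1 s5=0 s4=1 s1=1
t0.Δ3 s6=0 s0=0 s7=1 s3=1 s8=0 clk=1 s5=0 s4=1 s1=0
t0.Δ4 s6=0 s0=0 s7=1 s3=0 s8=1 clk=1 s5=0 s4=1 s1=0
t0.Δ5 s6=0 s0=0 s7=1 s3=0 s8=0 clk=1 s5=0 s4=1 s1=0
t1.Δ0 s6=0 s0=0 s7=1 s3=0 s8=0 clk=1 s5=0 s4=1 s1=0
t1.Δ1 s6=0 s0=0 s7=1 s3=0 s8=0 clk=0 s5=0 s4=1 s1=0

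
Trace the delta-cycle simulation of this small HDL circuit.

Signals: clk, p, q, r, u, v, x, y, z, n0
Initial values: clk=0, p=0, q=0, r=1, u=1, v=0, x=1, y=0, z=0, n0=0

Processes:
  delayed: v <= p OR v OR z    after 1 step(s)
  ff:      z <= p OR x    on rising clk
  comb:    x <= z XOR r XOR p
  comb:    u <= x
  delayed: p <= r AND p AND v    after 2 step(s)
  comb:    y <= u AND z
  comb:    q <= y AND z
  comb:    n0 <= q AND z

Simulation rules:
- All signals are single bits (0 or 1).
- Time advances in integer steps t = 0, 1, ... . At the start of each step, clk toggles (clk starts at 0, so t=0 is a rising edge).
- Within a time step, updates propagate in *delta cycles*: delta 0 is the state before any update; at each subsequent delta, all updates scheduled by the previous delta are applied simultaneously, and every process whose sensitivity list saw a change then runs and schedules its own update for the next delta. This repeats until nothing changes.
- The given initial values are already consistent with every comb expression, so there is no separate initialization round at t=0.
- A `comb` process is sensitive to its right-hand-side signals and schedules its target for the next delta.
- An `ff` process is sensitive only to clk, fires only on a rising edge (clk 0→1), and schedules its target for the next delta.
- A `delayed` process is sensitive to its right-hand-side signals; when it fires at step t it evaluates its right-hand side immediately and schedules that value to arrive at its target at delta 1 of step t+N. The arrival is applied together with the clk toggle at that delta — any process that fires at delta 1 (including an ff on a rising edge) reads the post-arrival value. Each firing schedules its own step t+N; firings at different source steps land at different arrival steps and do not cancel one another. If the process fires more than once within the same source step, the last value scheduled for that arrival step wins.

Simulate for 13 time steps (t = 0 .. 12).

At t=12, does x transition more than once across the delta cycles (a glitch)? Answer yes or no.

[bits: u,r,q,n0,v,y,clk,x,z,p]
t=0: Δ0=1100000100 Δ1=1100001100 Δ2=1100001110 Δ3=1100011010 Δ4=0110011010 Δ5=0111001010 Δ6=0101001010 Δ7=0100001010 | 7Δ
t=1: Δ0=0100001010 Δ1=0100100010 | 1Δ
t=2: Δ0=0100100010 Δ1=0100101010 Δ2=0100101000 Δ3=0100101100 Δ4=1100101100 | 4Δ
t=3: Δ0=1100101100 Δ1=1100100100 | 1Δ
t=4: Δ0=1100100100 Δ1=1100101100 Δ2=1100101110 Δ3=1100111010 Δ4=0110111010 Δ5=0111101010 Δ6=0101101010 Δ7=0100101010 | 7Δ
t=5: Δ0=0100101010 Δ1=0100100010 | 1Δ
t=6: Δ0=0100100010 Δ1=0100101010 Δ2=0100101000 Δ3=0100101100 Δ4=1100101100 | 4Δ
t=7: Δ0=1100101100 Δ1=1100100100 | 1Δ
t=8: Δ0=1100100100 Δ1=1100101100 Δ2=1100101110 Δ3=1100111010 Δ4=0110111010 Δ5=0111101010 Δ6=0101101010 Δ7=0100101010 | 7Δ
t=9: Δ0=0100101010 Δ1=0100100010 | 1Δ
t=10: Δ0=0100100010 Δ1=0100101010 Δ2=0100101000 Δ3=0100101100 Δ4=1100101100 | 4Δ
t=11: Δ0=1100101100 Δ1=1100100100 | 1Δ
t=12: Δ0=1100100100 Δ1=1100101100 Δ2=1100101110 Δ3=1100111010 Δ4=0110111010 Δ5=0111101010 Δ6=0101101010 Δ7=0100101010 | 7Δ

no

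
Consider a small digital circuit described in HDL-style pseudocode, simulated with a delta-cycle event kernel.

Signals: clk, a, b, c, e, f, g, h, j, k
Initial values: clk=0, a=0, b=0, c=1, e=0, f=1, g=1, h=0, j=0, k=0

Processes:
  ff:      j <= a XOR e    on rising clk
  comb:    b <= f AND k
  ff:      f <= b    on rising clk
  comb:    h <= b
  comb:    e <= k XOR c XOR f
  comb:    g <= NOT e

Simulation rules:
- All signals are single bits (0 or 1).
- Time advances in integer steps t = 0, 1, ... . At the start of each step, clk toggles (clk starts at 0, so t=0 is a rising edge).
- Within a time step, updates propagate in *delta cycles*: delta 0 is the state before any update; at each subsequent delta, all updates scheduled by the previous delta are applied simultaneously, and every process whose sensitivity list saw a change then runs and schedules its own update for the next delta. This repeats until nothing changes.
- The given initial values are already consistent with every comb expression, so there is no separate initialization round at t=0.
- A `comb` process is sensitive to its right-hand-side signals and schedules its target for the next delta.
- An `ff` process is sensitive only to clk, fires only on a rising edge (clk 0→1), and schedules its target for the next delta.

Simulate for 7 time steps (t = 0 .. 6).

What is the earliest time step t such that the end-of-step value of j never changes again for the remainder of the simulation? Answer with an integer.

2

[bits: b,e,h,f,c,j,clk,g,k,a]
t=0: Δ0=0001100100 Δ1=0001101100 Δ2=0000101100 Δ3=0100101100 Δ4=0100101000 | 4Δ
t=1: Δ0=0100101000 Δ1=0100100000 | 1Δ
t=2: Δ0=0100100000 Δ1=0100101000 Δ2=0100111000 | 2Δ
t=3: Δ0=0100111000 Δ1=0100110000 | 1Δ
t=4: Δ0=0100110000 Δ1=0100111000 | 1Δ
t=5: Δ0=0100111000 Δ1=0100110000 | 1Δ
t=6: Δ0=0100110000 Δ1=0100111000 | 1Δ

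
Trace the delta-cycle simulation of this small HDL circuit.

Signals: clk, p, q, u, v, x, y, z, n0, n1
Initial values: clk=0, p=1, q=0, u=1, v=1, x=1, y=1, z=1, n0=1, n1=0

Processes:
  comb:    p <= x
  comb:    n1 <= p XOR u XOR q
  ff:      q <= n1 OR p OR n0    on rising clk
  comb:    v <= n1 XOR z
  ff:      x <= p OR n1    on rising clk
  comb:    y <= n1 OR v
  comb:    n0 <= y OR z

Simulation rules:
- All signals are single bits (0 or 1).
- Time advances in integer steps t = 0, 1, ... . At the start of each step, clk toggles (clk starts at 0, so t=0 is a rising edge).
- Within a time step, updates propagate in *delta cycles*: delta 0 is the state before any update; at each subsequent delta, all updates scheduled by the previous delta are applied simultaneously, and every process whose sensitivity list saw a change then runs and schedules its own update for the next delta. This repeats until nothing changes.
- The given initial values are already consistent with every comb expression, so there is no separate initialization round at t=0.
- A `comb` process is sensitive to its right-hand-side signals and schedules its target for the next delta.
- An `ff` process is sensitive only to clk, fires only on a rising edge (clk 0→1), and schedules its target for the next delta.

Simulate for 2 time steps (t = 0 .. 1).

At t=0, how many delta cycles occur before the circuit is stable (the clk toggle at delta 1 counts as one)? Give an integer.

t=0 Δ0: z=1 y=1 x=1 u=1 q=0 p=1 v=1 n0=1 n1=0 clk=0
  Δ1: clk:0→1
  Δ2: q:0→1
  Δ3: n1:0→1
  Δ4: v:1→0
  (4Δ to stable)
t=1 Δ0: z=1 y=1 x=1 u=1 q=1 p=1 v=0 n0=1 n1=1 clk=1
  Δ1: clk:1→0
  (1Δ to stable)

4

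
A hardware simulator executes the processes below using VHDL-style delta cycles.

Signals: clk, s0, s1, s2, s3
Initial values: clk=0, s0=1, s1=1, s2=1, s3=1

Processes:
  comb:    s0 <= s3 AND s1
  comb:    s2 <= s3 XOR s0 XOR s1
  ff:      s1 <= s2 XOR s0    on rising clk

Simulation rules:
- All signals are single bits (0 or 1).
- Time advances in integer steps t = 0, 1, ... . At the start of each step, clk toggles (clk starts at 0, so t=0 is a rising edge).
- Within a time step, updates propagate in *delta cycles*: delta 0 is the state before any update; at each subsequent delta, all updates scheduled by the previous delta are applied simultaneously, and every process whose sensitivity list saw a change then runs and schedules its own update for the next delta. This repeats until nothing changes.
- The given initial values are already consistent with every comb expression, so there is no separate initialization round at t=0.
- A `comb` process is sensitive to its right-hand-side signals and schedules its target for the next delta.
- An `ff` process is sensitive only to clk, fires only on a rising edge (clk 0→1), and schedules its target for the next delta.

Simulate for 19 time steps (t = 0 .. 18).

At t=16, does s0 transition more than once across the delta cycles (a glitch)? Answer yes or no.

[bits: s0,clk,s3,s2,s1]
t=0: Δ0=10111 Δ1=11111 Δ2=11110 Δ3=01100 Δ4=01110 | 4Δ
t=1: Δ0=01110 Δ1=00110 | 1Δ
t=2: Δ0=00110 Δ1=01110 Δ2=01111 Δ3=11101 Δ4=11111 | 4Δ
t=3: Δ0=11111 Δ1=10111 | 1Δ
t=4: Δ0=10111 Δ1=11111 Δ2=11110 Δ3=01100 Δ4=01110 | 4Δ
t=5: Δ0=01110 Δ1=00110 | 1Δ
t=6: Δ0=00110 Δ1=01110 Δ2=01111 Δ3=11101 Δ4=11111 | 4Δ
t=7: Δ0=11111 Δ1=10111 | 1Δ
t=8: Δ0=10111 Δ1=11111 Δ2=11110 Δ3=01100 Δ4=01110 | 4Δ
t=9: Δ0=01110 Δ1=00110 | 1Δ
t=10: Δ0=00110 Δ1=01110 Δ2=01111 Δ3=11101 Δ4=11111 | 4Δ
t=11: Δ0=11111 Δ1=10111 | 1Δ
t=12: Δ0=10111 Δ1=11111 Δ2=11110 Δ3=01100 Δ4=01110 | 4Δ
t=13: Δ0=01110 Δ1=00110 | 1Δ
t=14: Δ0=00110 Δ1=01110 Δ2=01111 Δ3=11101 Δ4=11111 | 4Δ
t=15: Δ0=11111 Δ1=10111 | 1Δ
t=16: Δ0=10111 Δ1=11111 Δ2=11110 Δ3=01100 Δ4=01110 | 4Δ
t=17: Δ0=01110 Δ1=00110 | 1Δ
t=18: Δ0=00110 Δ1=01110 Δ2=01111 Δ3=11101 Δ4=11111 | 4Δ

no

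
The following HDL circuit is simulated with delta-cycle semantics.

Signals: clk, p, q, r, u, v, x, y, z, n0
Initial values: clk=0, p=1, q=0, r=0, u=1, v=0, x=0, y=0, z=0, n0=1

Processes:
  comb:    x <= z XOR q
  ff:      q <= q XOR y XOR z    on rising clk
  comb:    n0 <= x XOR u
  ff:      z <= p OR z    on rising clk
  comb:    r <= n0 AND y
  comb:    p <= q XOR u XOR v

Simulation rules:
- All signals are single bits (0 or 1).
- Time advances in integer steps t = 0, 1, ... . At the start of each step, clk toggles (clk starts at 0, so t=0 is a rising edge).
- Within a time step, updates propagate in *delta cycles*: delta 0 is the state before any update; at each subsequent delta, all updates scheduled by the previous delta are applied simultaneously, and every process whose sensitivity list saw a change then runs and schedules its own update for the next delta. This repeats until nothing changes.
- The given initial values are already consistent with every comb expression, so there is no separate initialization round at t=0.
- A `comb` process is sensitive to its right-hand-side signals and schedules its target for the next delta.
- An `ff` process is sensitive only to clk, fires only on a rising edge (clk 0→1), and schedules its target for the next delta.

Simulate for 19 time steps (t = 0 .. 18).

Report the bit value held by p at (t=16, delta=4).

1

t0.Δ0 n0=1 q=0 p=1 y=0 z=0 x=0 r=0 clk=0 u=1 v=0
t0.Δ1 n0=1 q=0 p=1 y=0 z=0 x=0 r=0 clk=1 u=1 v=0
t0.Δ2 n0=1 q=0 p=1 y=0 z=1 x=0 r=0 clk=1 u=1 v=0
t0.Δ3 n0=1 q=0 p=1 y=0 z=1 x=1 r=0 clk=1 u=1 v=0
t0.Δ4 n0=0 q=0 p=1 y=0 z=1 x=1 r=0 clk=1 u=1 v=0
t1.Δ0 n0=0 q=0 p=1 y=0 z=1 x=1 r=0 clk=1 u=1 v=0
t1.Δ1 n0=0 q=0 p=1 y=0 z=1 x=1 r=0 clk=0 u=1 v=0
t2.Δ0 n0=0 q=0 p=1 y=0 z=1 x=1 r=0 clk=0 u=1 v=0
t2.Δ1 n0=0 q=0 p=1 y=0 z=1 x=1 r=0 clk=1 u=1 v=0
t2.Δ2 n0=0 q=1 p=1 y=0 z=1 x=1 r=0 clk=1 u=1 v=0
t2.Δ3 n0=0 q=1 p=0 y=0 z=1 x=0 r=0 clk=1 u=1 v=0
t2.Δ4 n0=1 q=1 p=0 y=0 z=1 x=0 r=0 clk=1 u=1 v=0
t3.Δ0 n0=1 q=1 p=0 y=0 z=1 x=0 r=0 clk=1 u=1 v=0
t3.Δ1 n0=1 q=1 p=0 y=0 z=1 x=0 r=0 clk=0 u=1 v=0
t4.Δ0 n0=1 q=1 p=0 y=0 z=1 x=0 r=0 clk=0 u=1 v=0
t4.Δ1 n0=1 q=1 p=0 y=0 z=1 x=0 r=0 clk=1 u=1 v=0
t4.Δ2 n0=1 q=0 p=0 y=0 z=1 x=0 r=0 clk=1 u=1 v=0
t4.Δ3 n0=1 q=0 p=1 y=0 z=1 x=1 r=0 clk=1 u=1 v=0
t4.Δ4 n0=0 q=0 p=1 y=0 z=1 x=1 r=0 clk=1 u=1 v=0
t5.Δ0 n0=0 q=0 p=1 y=0 z=1 x=1 r=0 clk=1 u=1 v=0
t5.Δ1 n0=0 q=0 p=1 y=0 z=1 x=1 r=0 clk=0 u=1 v=0
t6.Δ0 n0=0 q=0 p=1 y=0 z=1 x=1 r=0 clk=0 u=1 v=0
t6.Δ1 n0=0 q=0 p=1 y=0 z=1 x=1 r=0 clk=1 u=1 v=0
t6.Δ2 n0=0 q=1 p=1 y=0 z=1 x=1 r=0 clk=1 u=1 v=0
t6.Δ3 n0=0 q=1 p=0 y=0 z=1 x=0 r=0 clk=1 u=1 v=0
t6.Δ4 n0=1 q=1 p=0 y=0 z=1 x=0 r=0 clk=1 u=1 v=0
t7.Δ0 n0=1 q=1 p=0 y=0 z=1 x=0 r=0 clk=1 u=1 v=0
t7.Δ1 n0=1 q=1 p=0 y=0 z=1 x=0 r=0 clk=0 u=1 v=0
t8.Δ0 n0=1 q=1 p=0 y=0 z=1 x=0 r=0 clk=0 u=1 v=0
t8.Δ1 n0=1 q=1 p=0 y=0 z=1 x=0 r=0 clk=1 u=1 v=0
t8.Δ2 n0=1 q=0 p=0 y=0 z=1 x=0 r=0 clk=1 u=1 v=0
t8.Δ3 n0=1 q=0 p=1 y=0 z=1 x=1 r=0 clk=1 u=1 v=0
t8.Δ4 n0=0 q=0 p=1 y=0 z=1 x=1 r=0 clk=1 u=1 v=0
t9.Δ0 n0=0 q=0 p=1 y=0 z=1 x=1 r=0 clk=1 u=1 v=0
t9.Δ1 n0=0 q=0 p=1 y=0 z=1 x=1 r=0 clk=0 u=1 v=0
t10.Δ0 n0=0 q=0 p=1 y=0 z=1 x=1 r=0 clk=0 u=1 v=0
t10.Δ1 n0=0 q=0 p=1 y=0 z=1 x=1 r=0 clk=1 u=1 v=0
t10.Δ2 n0=0 q=1 p=1 y=0 z=1 x=1 r=0 clk=1 u=1 v=0
t10.Δ3 n0=0 q=1 p=0 y=0 z=1 x=0 r=0 clk=1 u=1 v=0
t10.Δ4 n0=1 q=1 p=0 y=0 z=1 x=0 r=0 clk=1 u=1 v=0
t11.Δ0 n0=1 q=1 p=0 y=0 z=1 x=0 r=0 clk=1 u=1 v=0
t11.Δ1 n0=1 q=1 p=0 y=0 z=1 x=0 r=0 clk=0 u=1 v=0
t12.Δ0 n0=1 q=1 p=0 y=0 z=1 x=0 r=0 clk=0 u=1 v=0
t12.Δ1 n0=1 q=1 p=0 y=0 z=1 x=0 r=0 clk=1 u=1 v=0
t12.Δ2 n0=1 q=0 p=0 y=0 z=1 x=0 r=0 clk=1 u=1 v=0
t12.Δ3 n0=1 q=0 p=1 y=0 z=1 x=1 r=0 clk=1 u=1 v=0
t12.Δ4 n0=0 q=0 p=1 y=0 z=1 x=1 r=0 clk=1 u=1 v=0
t13.Δ0 n0=0 q=0 p=1 y=0 z=1 x=1 r=0 clk=1 u=1 v=0
t13.Δ1 n0=0 q=0 p=1 y=0 z=1 x=1 r=0 clk=0 u=1 v=0
t14.Δ0 n0=0 q=0 p=1 y=0 z=1 x=1 r=0 clk=0 u=1 v=0
t14.Δ1 n0=0 q=0 p=1 y=0 z=1 x=1 r=0 clk=1 u=1 v=0
t14.Δ2 n0=0 q=1 p=1 y=0 z=1 x=1 r=0 clk=1 u=1 v=0
t14.Δ3 n0=0 q=1 p=0 y=0 z=1 x=0 r=0 clk=1 u=1 v=0
t14.Δ4 n0=1 q=1 p=0 y=0 z=1 x=0 r=0 clk=1 u=1 v=0
t15.Δ0 n0=1 q=1 p=0 y=0 z=1 x=0 r=0 clk=1 u=1 v=0
t15.Δ1 n0=1 q=1 p=0 y=0 z=1 x=0 r=0 clk=0 u=1 v=0
t16.Δ0 n0=1 q=1 p=0 y=0 z=1 x=0 r=0 clk=0 u=1 v=0
t16.Δ1 n0=1 q=1 p=0 y=0 z=1 x=0 r=0 clk=1 u=1 v=0
t16.Δ2 n0=1 q=0 p=0 y=0 z=1 x=0 r=0 clk=1 u=1 v=0
t16.Δ3 n0=1 q=0 p=1 y=0 z=1 x=1 r=0 clk=1 u=1 v=0
t16.Δ4 n0=0 q=0 p=1 y=0 z=1 x=1 r=0 clk=1 u=1 v=0
t17.Δ0 n0=0 q=0 p=1 y=0 z=1 x=1 r=0 clk=1 u=1 v=0
t17.Δ1 n0=0 q=0 p=1 y=0 z=1 x=1 r=0 clk=0 u=1 v=0
t18.Δ0 n0=0 q=0 p=1 y=0 z=1 x=1 r=0 clk=0 u=1 v=0
t18.Δ1 n0=0 q=0 p=1 y=0 z=1 x=1 r=0 clk=1 u=1 v=0
t18.Δ2 n0=0 q=1 p=1 y=0 z=1 x=1 r=0 clk=1 u=1 v=0
t18.Δ3 n0=0 q=1 p=0 y=0 z=1 x=0 r=0 clk=1 u=1 v=0
t18.Δ4 n0=1 q=1 p=0 y=0 z=1 x=0 r=0 clk=1 u=1 v=0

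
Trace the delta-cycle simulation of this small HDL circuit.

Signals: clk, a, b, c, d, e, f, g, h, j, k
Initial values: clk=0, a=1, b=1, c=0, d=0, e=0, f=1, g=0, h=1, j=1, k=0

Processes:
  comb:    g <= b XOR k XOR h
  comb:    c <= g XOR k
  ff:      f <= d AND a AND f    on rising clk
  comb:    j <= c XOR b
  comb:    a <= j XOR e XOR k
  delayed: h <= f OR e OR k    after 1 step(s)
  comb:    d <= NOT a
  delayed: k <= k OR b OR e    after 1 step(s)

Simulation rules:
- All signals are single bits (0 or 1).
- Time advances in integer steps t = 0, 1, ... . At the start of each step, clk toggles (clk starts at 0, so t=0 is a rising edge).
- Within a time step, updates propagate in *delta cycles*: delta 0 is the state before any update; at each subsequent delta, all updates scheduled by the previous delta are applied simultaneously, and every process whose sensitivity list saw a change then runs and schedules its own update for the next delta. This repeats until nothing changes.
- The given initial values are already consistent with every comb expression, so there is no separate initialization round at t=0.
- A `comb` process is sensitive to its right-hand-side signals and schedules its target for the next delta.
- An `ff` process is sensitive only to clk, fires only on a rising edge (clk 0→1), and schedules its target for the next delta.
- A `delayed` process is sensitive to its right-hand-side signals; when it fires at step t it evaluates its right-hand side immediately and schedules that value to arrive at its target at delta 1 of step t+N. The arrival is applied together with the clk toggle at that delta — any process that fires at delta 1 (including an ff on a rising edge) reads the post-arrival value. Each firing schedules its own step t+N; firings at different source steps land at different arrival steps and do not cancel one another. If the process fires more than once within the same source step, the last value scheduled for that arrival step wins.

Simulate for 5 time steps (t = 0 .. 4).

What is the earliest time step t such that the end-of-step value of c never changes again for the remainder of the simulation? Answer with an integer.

t=0 Δ0: f=1 clk=0 k=0 b=1 g=0 e=0 c=0 j=1 a=1 d=0 h=1
  Δ1: clk:0→1
  Δ2: f:1→0
  (2Δ to stable)
t=1 Δ0: f=0 clk=1 k=0 b=1 g=0 e=0 c=0 j=1 a=1 d=0 h=1
  Δ1: clk:1→0, h:1→0
  Δ2: g:0→1
  Δ3: c:0→1
  Δ4: j:1→0
  Δ5: a:1→0
  Δ6: d:0→1
  (6Δ to stable)
t=2 Δ0: f=0 clk=0 k=0 b=1 g=1 e=0 c=1 j=0 a=0 d=1 h=0
  Δ1: clk:0→1
  (1Δ to stable)
t=3 Δ0: f=0 clk=1 k=0 b=1 g=1 e=0 c=1 j=0 a=0 d=1 h=0
  Δ1: clk:1→0
  (1Δ to stable)
t=4 Δ0: f=0 clk=0 k=0 b=1 g=1 e=0 c=1 j=0 a=0 d=1 h=0
  Δ1: clk:0→1
  (1Δ to stable)

1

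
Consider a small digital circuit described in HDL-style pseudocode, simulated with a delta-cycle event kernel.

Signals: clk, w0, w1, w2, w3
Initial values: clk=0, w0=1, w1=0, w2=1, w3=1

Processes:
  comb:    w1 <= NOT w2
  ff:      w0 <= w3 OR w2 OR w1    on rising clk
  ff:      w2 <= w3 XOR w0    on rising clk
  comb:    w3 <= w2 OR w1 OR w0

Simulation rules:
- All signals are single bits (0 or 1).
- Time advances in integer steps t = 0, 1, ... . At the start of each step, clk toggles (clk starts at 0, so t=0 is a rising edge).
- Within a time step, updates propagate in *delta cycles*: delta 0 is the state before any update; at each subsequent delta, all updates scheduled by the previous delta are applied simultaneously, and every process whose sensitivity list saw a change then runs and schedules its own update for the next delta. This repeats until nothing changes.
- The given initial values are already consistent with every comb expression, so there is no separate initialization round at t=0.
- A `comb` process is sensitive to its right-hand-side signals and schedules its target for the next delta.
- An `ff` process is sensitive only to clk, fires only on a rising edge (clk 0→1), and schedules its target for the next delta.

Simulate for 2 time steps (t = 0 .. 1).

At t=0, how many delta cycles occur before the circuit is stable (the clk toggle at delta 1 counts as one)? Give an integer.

3

t=0 Δ0: w2=1 clk=0 w3=1 w1=0 w0=1
  Δ1: clk:0→1
  Δ2: w2:1→0
  Δ3: w1:0→1
  (3Δ to stable)
t=1 Δ0: w2=0 clk=1 w3=1 w1=1 w0=1
  Δ1: clk:1→0
  (1Δ to stable)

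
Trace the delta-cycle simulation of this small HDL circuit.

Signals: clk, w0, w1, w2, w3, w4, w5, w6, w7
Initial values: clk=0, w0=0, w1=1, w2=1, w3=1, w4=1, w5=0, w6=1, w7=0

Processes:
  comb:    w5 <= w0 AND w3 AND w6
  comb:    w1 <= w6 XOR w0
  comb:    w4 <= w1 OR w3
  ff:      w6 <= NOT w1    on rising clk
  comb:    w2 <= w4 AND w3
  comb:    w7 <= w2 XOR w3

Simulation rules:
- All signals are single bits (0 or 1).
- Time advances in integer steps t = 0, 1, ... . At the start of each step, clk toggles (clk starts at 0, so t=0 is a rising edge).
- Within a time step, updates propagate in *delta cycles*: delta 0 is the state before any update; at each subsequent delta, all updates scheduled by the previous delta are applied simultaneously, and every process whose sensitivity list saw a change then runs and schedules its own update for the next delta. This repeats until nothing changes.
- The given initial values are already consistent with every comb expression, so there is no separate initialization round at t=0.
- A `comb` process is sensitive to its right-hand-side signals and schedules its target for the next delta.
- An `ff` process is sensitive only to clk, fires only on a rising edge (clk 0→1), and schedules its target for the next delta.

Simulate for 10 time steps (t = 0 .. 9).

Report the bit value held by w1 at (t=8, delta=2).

t=0 Δ0: w6=1 clk=0 w2=1 w4=1 w3=1 w5=0 w0=0 w1=1 w7=0
  Δ1: clk:0→1
  Δ2: w6:1→0
  Δ3: w1:1→0
  (3Δ to stable)
t=1 Δ0: w6=0 clk=1 w2=1 w4=1 w3=1 w5=0 w0=0 w1=0 w7=0
  Δ1: clk:1→0
  (1Δ to stable)
t=2 Δ0: w6=0 clk=0 w2=1 w4=1 w3=1 w5=0 w0=0 w1=0 w7=0
  Δ1: clk:0→1
  Δ2: w6:0→1
  Δ3: w1:0→1
  (3Δ to stable)
t=3 Δ0: w6=1 clk=1 w2=1 w4=1 w3=1 w5=0 w0=0 w1=1 w7=0
  Δ1: clk:1→0
  (1Δ to stable)
t=4 Δ0: w6=1 clk=0 w2=1 w4=1 w3=1 w5=0 w0=0 w1=1 w7=0
  Δ1: clk:0→1
  Δ2: w6:1→0
  Δ3: w1:1→0
  (3Δ to stable)
t=5 Δ0: w6=0 clk=1 w2=1 w4=1 w3=1 w5=0 w0=0 w1=0 w7=0
  Δ1: clk:1→0
  (1Δ to stable)
t=6 Δ0: w6=0 clk=0 w2=1 w4=1 w3=1 w5=0 w0=0 w1=0 w7=0
  Δ1: clk:0→1
  Δ2: w6:0→1
  Δ3: w1:0→1
  (3Δ to stable)
t=7 Δ0: w6=1 clk=1 w2=1 w4=1 w3=1 w5=0 w0=0 w1=1 w7=0
  Δ1: clk:1→0
  (1Δ to stable)
t=8 Δ0: w6=1 clk=0 w2=1 w4=1 w3=1 w5=0 w0=0 w1=1 w7=0
  Δ1: clk:0→1
  Δ2: w6:1→0
  Δ3: w1:1→0
  (3Δ to stable)
t=9 Δ0: w6=0 clk=1 w2=1 w4=1 w3=1 w5=0 w0=0 w1=0 w7=0
  Δ1: clk:1→0
  (1Δ to stable)

1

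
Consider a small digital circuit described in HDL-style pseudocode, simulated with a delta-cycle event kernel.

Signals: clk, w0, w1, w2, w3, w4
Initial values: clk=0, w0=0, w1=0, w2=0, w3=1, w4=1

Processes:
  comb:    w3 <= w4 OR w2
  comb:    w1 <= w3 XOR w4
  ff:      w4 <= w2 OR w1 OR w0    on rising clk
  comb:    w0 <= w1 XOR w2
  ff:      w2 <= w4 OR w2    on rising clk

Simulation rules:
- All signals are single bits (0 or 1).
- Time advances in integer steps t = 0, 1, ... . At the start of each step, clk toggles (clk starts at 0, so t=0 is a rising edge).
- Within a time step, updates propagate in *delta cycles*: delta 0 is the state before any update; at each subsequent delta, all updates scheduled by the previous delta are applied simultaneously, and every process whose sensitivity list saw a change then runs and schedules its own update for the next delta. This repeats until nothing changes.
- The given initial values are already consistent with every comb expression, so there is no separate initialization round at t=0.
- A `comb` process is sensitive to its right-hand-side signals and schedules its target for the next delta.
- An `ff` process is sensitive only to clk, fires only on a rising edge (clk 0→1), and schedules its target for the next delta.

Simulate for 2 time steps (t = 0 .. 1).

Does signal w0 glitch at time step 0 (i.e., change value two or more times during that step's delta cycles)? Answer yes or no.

yes

[bits: w0,w1,clk,w4,w3,w2]
t=0: Δ0=000110 Δ1=001110 Δ2=001011 Δ3=111011 Δ4=011011 | 4Δ
t=1: Δ0=011011 Δ1=010011 | 1Δ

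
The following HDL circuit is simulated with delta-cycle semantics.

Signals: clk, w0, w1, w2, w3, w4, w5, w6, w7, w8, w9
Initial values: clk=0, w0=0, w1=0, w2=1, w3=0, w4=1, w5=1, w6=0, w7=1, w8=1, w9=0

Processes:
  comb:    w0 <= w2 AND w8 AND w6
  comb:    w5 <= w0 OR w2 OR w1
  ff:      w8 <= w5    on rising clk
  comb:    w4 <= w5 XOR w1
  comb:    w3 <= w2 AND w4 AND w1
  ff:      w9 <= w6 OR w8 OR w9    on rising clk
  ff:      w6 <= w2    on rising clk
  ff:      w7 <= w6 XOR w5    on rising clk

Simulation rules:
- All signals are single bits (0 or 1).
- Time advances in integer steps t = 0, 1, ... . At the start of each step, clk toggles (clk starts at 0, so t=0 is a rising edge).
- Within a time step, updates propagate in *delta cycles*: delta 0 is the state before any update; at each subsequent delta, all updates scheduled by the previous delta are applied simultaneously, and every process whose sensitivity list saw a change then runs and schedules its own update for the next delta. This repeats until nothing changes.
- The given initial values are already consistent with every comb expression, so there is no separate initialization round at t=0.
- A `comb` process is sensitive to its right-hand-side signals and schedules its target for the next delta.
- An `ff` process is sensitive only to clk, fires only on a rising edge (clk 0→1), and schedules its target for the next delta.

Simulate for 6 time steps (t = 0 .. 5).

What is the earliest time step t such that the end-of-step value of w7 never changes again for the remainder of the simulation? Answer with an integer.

2

t=0 Δ0: w6=0 w9=0 w1=0 w4=1 w7=1 w0=0 w8=1 clk=0 w2=1 w5=1 w3=0
  Δ1: clk:0→1
  Δ2: w6:0→1, w9:0→1
  Δ3: w0:0→1
  (3Δ to stable)
t=1 Δ0: w6=1 w9=1 w1=0 w4=1 w7=1 w0=1 w8=1 clk=1 w2=1 w5=1 w3=0
  Δ1: clk:1→0
  (1Δ to stable)
t=2 Δ0: w6=1 w9=1 w1=0 w4=1 w7=1 w0=1 w8=1 clk=0 w2=1 w5=1 w3=0
  Δ1: clk:0→1
  Δ2: w7:1→0
  (2Δ to stable)
t=3 Δ0: w6=1 w9=1 w1=0 w4=1 w7=0 w0=1 w8=1 clk=1 w2=1 w5=1 w3=0
  Δ1: clk:1→0
  (1Δ to stable)
t=4 Δ0: w6=1 w9=1 w1=0 w4=1 w7=0 w0=1 w8=1 clk=0 w2=1 w5=1 w3=0
  Δ1: clk:0→1
  (1Δ to stable)
t=5 Δ0: w6=1 w9=1 w1=0 w4=1 w7=0 w0=1 w8=1 clk=1 w2=1 w5=1 w3=0
  Δ1: clk:1→0
  (1Δ to stable)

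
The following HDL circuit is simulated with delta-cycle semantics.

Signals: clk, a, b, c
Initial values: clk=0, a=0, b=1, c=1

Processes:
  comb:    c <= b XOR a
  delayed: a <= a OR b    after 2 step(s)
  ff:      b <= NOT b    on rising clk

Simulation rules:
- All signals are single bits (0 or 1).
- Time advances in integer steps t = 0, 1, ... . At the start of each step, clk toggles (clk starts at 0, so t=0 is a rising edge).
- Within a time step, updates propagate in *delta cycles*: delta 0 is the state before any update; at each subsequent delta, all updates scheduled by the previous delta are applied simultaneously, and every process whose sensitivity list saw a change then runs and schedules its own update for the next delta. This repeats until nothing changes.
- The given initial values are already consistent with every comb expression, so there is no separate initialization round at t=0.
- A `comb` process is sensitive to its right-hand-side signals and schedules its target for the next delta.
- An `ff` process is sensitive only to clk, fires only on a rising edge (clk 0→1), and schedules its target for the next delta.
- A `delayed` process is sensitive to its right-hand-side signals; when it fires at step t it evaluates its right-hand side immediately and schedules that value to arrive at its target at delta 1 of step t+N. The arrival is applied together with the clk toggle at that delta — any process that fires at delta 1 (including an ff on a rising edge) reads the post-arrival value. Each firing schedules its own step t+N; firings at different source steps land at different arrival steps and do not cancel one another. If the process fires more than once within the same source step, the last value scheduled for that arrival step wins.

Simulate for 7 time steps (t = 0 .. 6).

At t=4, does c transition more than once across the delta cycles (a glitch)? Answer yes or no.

yes

[bits: b,clk,a,c]
t=0: Δ0=1001 Δ1=1101 Δ2=0101 Δ3=0100 | 3Δ
t=1: Δ0=0100 Δ1=0000 | 1Δ
t=2: Δ0=0000 Δ1=0100 Δ2=1100 Δ3=1101 | 3Δ
t=3: Δ0=1101 Δ1=1001 | 1Δ
t=4: Δ0=1001 Δ1=1111 Δ2=0110 Δ3=0111 | 3Δ
t=5: Δ0=0111 Δ1=0011 | 1Δ
t=6: Δ0=0011 Δ1=0111 Δ2=1111 Δ3=1110 | 3Δ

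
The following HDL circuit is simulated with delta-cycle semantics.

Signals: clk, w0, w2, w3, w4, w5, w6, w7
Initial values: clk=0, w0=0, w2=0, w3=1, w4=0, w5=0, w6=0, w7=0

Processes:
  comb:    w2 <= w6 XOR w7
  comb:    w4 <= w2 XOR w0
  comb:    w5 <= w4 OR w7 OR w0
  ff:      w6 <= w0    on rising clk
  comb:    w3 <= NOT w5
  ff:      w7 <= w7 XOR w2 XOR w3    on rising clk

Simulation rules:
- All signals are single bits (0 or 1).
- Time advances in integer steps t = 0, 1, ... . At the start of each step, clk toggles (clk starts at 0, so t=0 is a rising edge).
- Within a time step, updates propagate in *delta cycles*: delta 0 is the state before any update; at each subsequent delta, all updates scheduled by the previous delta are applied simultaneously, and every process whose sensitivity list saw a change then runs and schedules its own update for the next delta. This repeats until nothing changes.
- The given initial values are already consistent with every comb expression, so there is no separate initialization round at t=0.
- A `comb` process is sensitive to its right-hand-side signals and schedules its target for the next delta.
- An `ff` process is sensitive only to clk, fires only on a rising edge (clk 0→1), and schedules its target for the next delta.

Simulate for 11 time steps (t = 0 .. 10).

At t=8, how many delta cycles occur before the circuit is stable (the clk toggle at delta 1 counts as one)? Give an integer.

4

t0.Δ0 w2=0 w5=0 w4=0 clk=0 w3=1 w0=0 w7=0 w6=0
t0.Δ1 w2=0 w5=0 w4=0 clk=1 w3=1 w0=0 w7=0 w6=0
t0.Δ2 w2=0 w5=0 w4=0 clk=1 w3=1 w0=0 w7=1 w6=0
t0.Δ3 w2=1 w5=1 w4=0 clk=1 w3=1 w0=0 w7=1 w6=0
t0.Δ4 w2=1 w5=1 w4=1 clk=1 w3=0 w0=0 w7=1 w6=0
t1.Δ0 w2=1 w5=1 w4=1 clk=1 w3=0 w0=0 w7=1 w6=0
t1.Δ1 w2=1 w5=1 w4=1 clk=0 w3=0 w0=0 w7=1 w6=0
t2.Δ0 w2=1 w5=1 w4=1 clk=0 w3=0 w0=0 w7=1 w6=0
t2.Δ1 w2=1 w5=1 w4=1 clk=1 w3=0 w0=0 w7=1 w6=0
t2.Δ2 w2=1 w5=1 w4=1 clk=1 w3=0 w0=0 w7=0 w6=0
t2.Δ3 w2=0 w5=1 w4=1 clk=1 w3=0 w0=0 w7=0 w6=0
t2.Δ4 w2=0 w5=1 w4=0 clk=1 w3=0 w0=0 w7=0 w6=0
t2.Δ5 w2=0 w5=0 w4=0 clk=1 w3=0 w0=0 w7=0 w6=0
t2.Δ6 w2=0 w5=0 w4=0 clk=1 w3=1 w0=0 w7=0 w6=0
t3.Δ0 w2=0 w5=0 w4=0 clk=1 w3=1 w0=0 w7=0 w6=0
t3.Δ1 w2=0 w5=0 w4=0 clk=0 w3=1 w0=0 w7=0 w6=0
t4.Δ0 w2=0 w5=0 w4=0 clk=0 w3=1 w0=0 w7=0 w6=0
t4.Δ1 w2=0 w5=0 w4=0 clk=1 w3=1 w0=0 w7=0 w6=0
t4.Δ2 w2=0 w5=0 w4=0 clk=1 w3=1 w0=0 w7=1 w6=0
t4.Δ3 w2=1 w5=1 w4=0 clk=1 w3=1 w0=0 w7=1 w6=0
t4.Δ4 w2=1 w5=1 w4=1 clk=1 w3=0 w0=0 w7=1 w6=0
t5.Δ0 w2=1 w5=1 w4=1 clk=1 w3=0 w0=0 w7=1 w6=0
t5.Δ1 w2=1 w5=1 w4=1 clk=0 w3=0 w0=0 w7=1 w6=0
t6.Δ0 w2=1 w5=1 w4=1 clk=0 w3=0 w0=0 w7=1 w6=0
t6.Δ1 w2=1 w5=1 w4=1 clk=1 w3=0 w0=0 w7=1 w6=0
t6.Δ2 w2=1 w5=1 w4=1 clk=1 w3=0 w0=0 w7=0 w6=0
t6.Δ3 w2=0 w5=1 w4=1 clk=1 w3=0 w0=0 w7=0 w6=0
t6.Δ4 w2=0 w5=1 w4=0 clk=1 w3=0 w0=0 w7=0 w6=0
t6.Δ5 w2=0 w5=0 w4=0 clk=1 w3=0 w0=0 w7=0 w6=0
t6.Δ6 w2=0 w5=0 w4=0 clk=1 w3=1 w0=0 w7=0 w6=0
t7.Δ0 w2=0 w5=0 w4=0 clk=1 w3=1 w0=0 w7=0 w6=0
t7.Δ1 w2=0 w5=0 w4=0 clk=0 w3=1 w0=0 w7=0 w6=0
t8.Δ0 w2=0 w5=0 w4=0 clk=0 w3=1 w0=0 w7=0 w6=0
t8.Δ1 w2=0 w5=0 w4=0 clk=1 w3=1 w0=0 w7=0 w6=0
t8.Δ2 w2=0 w5=0 w4=0 clk=1 w3=1 w0=0 w7=1 w6=0
t8.Δ3 w2=1 w5=1 w4=0 clk=1 w3=1 w0=0 w7=1 w6=0
t8.Δ4 w2=1 w5=1 w4=1 clk=1 w3=0 w0=0 w7=1 w6=0
t9.Δ0 w2=1 w5=1 w4=1 clk=1 w3=0 w0=0 w7=1 w6=0
t9.Δ1 w2=1 w5=1 w4=1 clk=0 w3=0 w0=0 w7=1 w6=0
t10.Δ0 w2=1 w5=1 w4=1 clk=0 w3=0 w0=0 w7=1 w6=0
t10.Δ1 w2=1 w5=1 w4=1 clk=1 w3=0 w0=0 w7=1 w6=0
t10.Δ2 w2=1 w5=1 w4=1 clk=1 w3=0 w0=0 w7=0 w6=0
t10.Δ3 w2=0 w5=1 w4=1 clk=1 w3=0 w0=0 w7=0 w6=0
t10.Δ4 w2=0 w5=1 w4=0 clk=1 w3=0 w0=0 w7=0 w6=0
t10.Δ5 w2=0 w5=0 w4=0 clk=1 w3=0 w0=0 w7=0 w6=0
t10.Δ6 w2=0 w5=0 w4=0 clk=1 w3=1 w0=0 w7=0 w6=0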